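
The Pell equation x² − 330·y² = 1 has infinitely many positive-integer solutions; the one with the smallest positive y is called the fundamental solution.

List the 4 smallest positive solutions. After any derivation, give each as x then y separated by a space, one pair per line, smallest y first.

[18; 6,36] for √330; ℓ=2 ⇒ convergent index 1
a_0=18:  p_0=18·1+0=18,  q_0=18·0+1=1
a_1=6:  p_1=6·18+1=109,  q_1=6·1+0=6
→ (109, 6).  Check: 109²=11881, 330·6²=11880, difference 1.
n=2: (109,6)∘(109,6) = (109·109+330·6·6, 109·6+6·109) = (23761,1308)
n=3: (23761,1308)∘(109,6) = (109·23761+330·6·1308, 109·1308+6·23761) = (5179789,285138)
n=4: (5179789,285138)∘(109,6) = (109·5179789+330·6·285138, 109·285138+6·5179789) = (1129170241,62158776)

109 6
23761 1308
5179789 285138
1129170241 62158776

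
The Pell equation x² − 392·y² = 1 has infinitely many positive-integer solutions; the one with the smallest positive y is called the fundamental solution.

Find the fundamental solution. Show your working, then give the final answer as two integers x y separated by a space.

d=392: √d = [19; 1,3,1,38] (ℓ=4, even), read p_3/q_3
step 0: (19, 1)  from 19·(1,0) + (0,1)
step 1: (20, 1)  from 1·(19,1) + (1,0)
step 2: (79, 4)  from 3·(20,1) + (19,1)
step 3: (99, 5)  from 1·(79,4) + (20,1)
(x₁, y₁) = (99, 5);  99² − 392·5² = 1 ✓

99 5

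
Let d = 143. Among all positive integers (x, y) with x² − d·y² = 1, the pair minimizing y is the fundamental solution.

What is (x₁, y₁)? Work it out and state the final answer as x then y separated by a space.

12 1

d=143: √d = [11; 1,22] (ℓ=2, even), read p_1/q_1
i=0: a=11 ⇒ p=11, q=1
i=1: a=1 ⇒ p=12, q=1
→ (12, 1).  Check: 12²=144, 143·1²=143, difference 1.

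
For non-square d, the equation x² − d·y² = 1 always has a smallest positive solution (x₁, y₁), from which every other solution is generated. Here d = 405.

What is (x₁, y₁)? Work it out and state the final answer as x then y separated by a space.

d=405: √d = [20; 8,40] (ℓ=2, even), read p_1/q_1
i=0: a=20 ⇒ p=20, q=1
i=1: a=8 ⇒ p=161, q=8
(x₁, y₁) = (161, 8);  161² − 405·8² = 1 ✓

161 8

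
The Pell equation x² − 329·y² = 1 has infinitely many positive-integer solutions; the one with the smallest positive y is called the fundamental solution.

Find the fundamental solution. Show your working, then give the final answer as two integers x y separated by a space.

2376415 131016

√329 → a₀=18, period (7,4,2,1,1,4,1,1,2,4,7,36); ℓ=12 even so k=11
step 0: (18, 1)  from 18·(1,0) + (0,1)
…
step 10: (328794, 18127)  from 4·(74857,4127) + (29366,1619)
step 11: (2376415, 131016)  from 7·(328794,18127) + (74857,4127)
fundamental: x₁=2376415, y₁=131016  (since 5647348252225 − 329·17165192256 = 1)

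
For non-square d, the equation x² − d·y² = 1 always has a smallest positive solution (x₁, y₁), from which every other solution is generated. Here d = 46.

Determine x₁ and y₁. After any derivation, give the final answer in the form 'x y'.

√46 → a₀=6, period (1,3,1,1,2,6,2,1,1,3,1,12); ℓ=12 even so k=11
a_0=6:  p_0=6·1+0=6,  q_0=6·0+1=1
a_1=1:  p_1=1·6+1=7,  q_1=1·1+0=1
…
a_3=1:  p_3=1·27+7=34,  q_3=1·4+1=5
a_4=1:  p_4=1·34+27=61,  q_4=1·5+4=9
a_5=2:  p_5=2·61+34=156,  q_5=2·9+5=23
a_6=6:  p_6=6·156+61=997,  q_6=6·23+9=147
…
a_8=1:  p_8=1·2150+997=3147,  q_8=1·317+147=464
…
a_10=3:  p_10=3·5297+3147=19038,  q_10=3·781+464=2807
a_11=1:  p_11=1·19038+5297=24335,  q_11=1·2807+781=3588
fundamental: x₁=24335, y₁=3588  (since 592192225 − 46·12873744 = 1)

24335 3588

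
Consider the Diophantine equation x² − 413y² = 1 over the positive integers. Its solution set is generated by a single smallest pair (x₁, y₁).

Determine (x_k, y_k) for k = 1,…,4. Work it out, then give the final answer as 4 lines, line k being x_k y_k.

113399 5580
25718666401 1265532840
5832942102300599 287020317040740
1322899602891852585601 65095633862940217680

d=413: √d = [20; 3,9,1,4,1,9,3,40] (ℓ=8, even), read p_7/q_7
i=0: a=20 ⇒ p=20, q=1
i=1: a=3 ⇒ p=61, q=3
…
i=3: a=1 ⇒ p=630, q=31
…
i=5: a=1 ⇒ p=3719, q=183
i=6: a=9 ⇒ p=36560, q=1799
i=7: a=3 ⇒ p=113399, q=5580
fundamental: x₁=113399, y₁=5580  (since 12859333201 − 413·31136400 = 1)
(x_2, y_2) = (113399·113399 + 413·5580·5580, 113399·5580 + 5580·113399) = (25718666401, 1265532840)
(x_3, y_3) = (113399·25718666401 + 413·5580·1265532840, 113399·1265532840 + 5580·25718666401) = (5832942102300599, 287020317040740)
(x_4, y_4) = (113399·5832942102300599 + 413·5580·287020317040740, 113399·287020317040740 + 5580·5832942102300599) = (1322899602891852585601, 65095633862940217680)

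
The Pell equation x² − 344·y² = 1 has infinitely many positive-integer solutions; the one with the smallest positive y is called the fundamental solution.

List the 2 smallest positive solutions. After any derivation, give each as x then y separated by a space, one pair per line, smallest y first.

d=344: √d = [18; 1,1,4,1,3,1,4,1,1,36] (ℓ=10, even), read p_9/q_9
i=0: a=18 ⇒ p=18, q=1
…
i=3: a=4 ⇒ p=167, q=9
i=4: a=1 ⇒ p=204, q=11
i=5: a=3 ⇒ p=779, q=42
…
i=7: a=4 ⇒ p=4711, q=254
i=8: a=1 ⇒ p=5694, q=307
i=9: a=1 ⇒ p=10405, q=561
(x₁, y₁) = (10405, 561);  10405² − 344·561² = 1 ✓
n=2: (10405,561)∘(10405,561) = (10405·10405+344·561·561, 10405·561+561·10405) = (216528049,11674410)

10405 561
216528049 11674410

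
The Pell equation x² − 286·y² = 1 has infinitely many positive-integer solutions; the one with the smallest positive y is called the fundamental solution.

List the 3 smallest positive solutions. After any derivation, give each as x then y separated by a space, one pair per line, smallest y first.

[16; 1,10,3,3,2,3,3,10,1,32] for √286; ℓ=10 ⇒ convergent index 9
i=0: a=16 ⇒ p=16, q=1
…
i=2: a=10 ⇒ p=186, q=11
i=3: a=3 ⇒ p=575, q=34
i=4: a=3 ⇒ p=1911, q=113
…
i=6: a=3 ⇒ p=15102, q=893
i=7: a=3 ⇒ p=49703, q=2939
i=8: a=10 ⇒ p=512132, q=30283
i=9: a=1 ⇒ p=561835, q=33222
(x₁, y₁) = (561835, 33222);  561835² − 286·33222² = 1 ✓
n=2: (561835,33222)∘(561835,33222) = (561835·561835+286·33222·33222, 561835·33222+33222·561835) = (631317134449,37330564740)
n=3: (631317134449,37330564740)∘(561835,33222) = (561835·631317134449+286·33222·37330564740, 561835·37330564740+33222·631317134449) = (709392124465745995,41947235681362578)

561835 33222
631317134449 37330564740
709392124465745995 41947235681362578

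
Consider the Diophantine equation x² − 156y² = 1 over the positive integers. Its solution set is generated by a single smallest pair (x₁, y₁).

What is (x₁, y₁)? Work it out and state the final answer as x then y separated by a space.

√156 = [12; 2,24, …], period ℓ=2 (even) → k=1
i=0: a=12 ⇒ p=12, q=1
i=1: a=2 ⇒ p=25, q=2
(x₁, y₁) = (25, 2);  25² − 156·2² = 1 ✓

25 2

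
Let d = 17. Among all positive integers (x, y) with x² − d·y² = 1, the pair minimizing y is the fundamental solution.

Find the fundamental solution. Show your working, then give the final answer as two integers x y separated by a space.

[4; 8] for √17; ℓ=1 ⇒ convergent index 1
i=0: a=4 ⇒ p=4, q=1
i=1: a=8 ⇒ p=33, q=8
(x₁, y₁) = (33, 8);  33² − 17·8² = 1 ✓

33 8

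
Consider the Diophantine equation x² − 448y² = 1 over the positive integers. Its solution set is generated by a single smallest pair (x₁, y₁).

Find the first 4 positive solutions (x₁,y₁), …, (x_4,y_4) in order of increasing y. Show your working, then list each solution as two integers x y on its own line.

127 6
32257 1524
8193151 387090
2081028097 98319336

√448 → a₀=21, period (6,42); ℓ=2 even so k=1
a_0=21:  p_0=21·1+0=21,  q_0=21·0+1=1
a_1=6:  p_1=6·21+1=127,  q_1=6·1+0=6
fundamental: x₁=127, y₁=6  (since 16129 − 448·36 = 1)
(x_2, y_2) = (127·127 + 448·6·6, 127·6 + 6·127) = (32257, 1524)
(x_3, y_3) = (127·32257 + 448·6·1524, 127·1524 + 6·32257) = (8193151, 387090)
(x_4, y_4) = (127·8193151 + 448·6·387090, 127·387090 + 6·8193151) = (2081028097, 98319336)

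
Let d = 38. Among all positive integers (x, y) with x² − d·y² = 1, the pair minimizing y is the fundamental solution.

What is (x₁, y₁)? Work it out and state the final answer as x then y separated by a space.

d=38: √d = [6; 6,12] (ℓ=2, even), read p_1/q_1
i=0: a=6 ⇒ p=6, q=1
i=1: a=6 ⇒ p=37, q=6
→ (37, 6).  Check: 37²=1369, 38·6²=1368, difference 1.

37 6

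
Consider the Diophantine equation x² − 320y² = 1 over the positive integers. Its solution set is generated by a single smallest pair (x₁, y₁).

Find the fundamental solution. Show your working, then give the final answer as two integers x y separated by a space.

√320 = [17; 1,7,1,34, …], period ℓ=4 (even) → k=3
i=0: a=17 ⇒ p=17, q=1
i=1: a=1 ⇒ p=18, q=1
i=2: a=7 ⇒ p=143, q=8
i=3: a=1 ⇒ p=161, q=9
fundamental: x₁=161, y₁=9  (since 25921 − 320·81 = 1)

161 9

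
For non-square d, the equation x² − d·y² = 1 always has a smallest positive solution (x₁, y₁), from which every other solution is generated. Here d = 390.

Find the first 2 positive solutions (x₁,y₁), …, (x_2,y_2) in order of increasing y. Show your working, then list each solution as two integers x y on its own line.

[19; 1,2,1,38] for √390; ℓ=4 ⇒ convergent index 3
step 0: (19, 1)  from 19·(1,0) + (0,1)
…
step 2: (59, 3)  from 2·(20,1) + (19,1)
step 3: (79, 4)  from 1·(59,3) + (20,1)
fundamental: x₁=79, y₁=4  (since 6241 − 390·16 = 1)
n=2: (79,4)∘(79,4) = (79·79+390·4·4, 79·4+4·79) = (12481,632)

79 4
12481 632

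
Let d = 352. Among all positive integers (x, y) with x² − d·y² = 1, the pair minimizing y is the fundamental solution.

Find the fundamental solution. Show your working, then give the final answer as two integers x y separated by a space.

d=352: √d = [18; 1,3,5,9,5,3,1,36] (ℓ=8, even), read p_7/q_7
k=0  a_k=18  p_k/q_k = 18/1
k=1  a_k=1  p_k/q_k = 19/1
k=2  a_k=3  p_k/q_k = 75/4
k=3  a_k=5  p_k/q_k = 394/21
k=4  a_k=9  p_k/q_k = 3621/193
k=5  a_k=5  p_k/q_k = 18499/986
k=6  a_k=3  p_k/q_k = 59118/3151
k=7  a_k=1  p_k/q_k = 77617/4137
(x₁, y₁) = (77617, 4137);  77617² − 352·4137² = 1 ✓

77617 4137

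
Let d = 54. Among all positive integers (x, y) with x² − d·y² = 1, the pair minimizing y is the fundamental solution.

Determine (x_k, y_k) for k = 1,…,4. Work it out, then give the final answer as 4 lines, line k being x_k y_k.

√54 → a₀=7, period (2,1,6,1,2,14); ℓ=6 even so k=5
i=0: a=7 ⇒ p=7, q=1
i=1: a=2 ⇒ p=15, q=2
…
i=4: a=1 ⇒ p=169, q=23
i=5: a=2 ⇒ p=485, q=66
(x₁, y₁) = (485, 66);  485² − 54·66² = 1 ✓
(485+66√54)^2 = 470449 + 64020√54
(485+66√54)^3 = 456335045 + 62099334√54
(485+66√54)^4 = 442644523201 + 60236289960√54

485 66
470449 64020
456335045 62099334
442644523201 60236289960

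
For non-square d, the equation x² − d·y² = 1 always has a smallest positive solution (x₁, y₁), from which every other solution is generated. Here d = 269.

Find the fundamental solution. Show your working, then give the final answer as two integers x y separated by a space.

13449 820

d=269: √d = [16; 2,2,32] (ℓ=3, odd), read p_5/q_5
k=0  a_k=16  p_k/q_k = 16/1
k=1  a_k=2  p_k/q_k = 33/2
…
k=4  a_k=2  p_k/q_k = 5396/329
k=5  a_k=2  p_k/q_k = 13449/820
fundamental: x₁=13449, y₁=820  (since 180875601 − 269·672400 = 1)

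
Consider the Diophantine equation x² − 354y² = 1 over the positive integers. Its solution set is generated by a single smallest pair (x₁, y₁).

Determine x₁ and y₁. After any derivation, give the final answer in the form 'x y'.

d=354: √d = [18; 1,4,2,2,18,2,2,4,1,36] (ℓ=10, even), read p_9/q_9
i=0: a=18 ⇒ p=18, q=1
…
i=8: a=4 ⇒ p=210294, q=11177
i=9: a=1 ⇒ p=258065, q=13716
→ (258065, 13716).  Check: 258065²=66597544225, 354·13716²=66597544224, difference 1.

258065 13716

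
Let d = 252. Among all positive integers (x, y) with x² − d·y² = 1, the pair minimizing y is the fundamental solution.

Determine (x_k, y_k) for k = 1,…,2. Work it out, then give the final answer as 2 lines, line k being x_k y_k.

127 8
32257 2032

√252 = [15; 1,6,1,30, …], period ℓ=4 (even) → k=3
step 0: (15, 1)  from 15·(1,0) + (0,1)
…
step 2: (111, 7)  from 6·(16,1) + (15,1)
step 3: (127, 8)  from 1·(111,7) + (16,1)
(x₁, y₁) = (127, 8);  127² − 252·8² = 1 ✓
(127+8√252)^2 = 32257 + 2032√252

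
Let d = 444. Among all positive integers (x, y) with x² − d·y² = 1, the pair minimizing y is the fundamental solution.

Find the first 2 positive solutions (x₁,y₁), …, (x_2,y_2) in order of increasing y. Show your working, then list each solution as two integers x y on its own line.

295 14
174049 8260

√444 = [21; 14,42, …], period ℓ=2 (even) → k=1
k=0  a_k=21  p_k/q_k = 21/1
k=1  a_k=14  p_k/q_k = 295/14
→ (295, 14).  Check: 295²=87025, 444·14²=87024, difference 1.
n=2: (295,14)∘(295,14) = (295·295+444·14·14, 295·14+14·295) = (174049,8260)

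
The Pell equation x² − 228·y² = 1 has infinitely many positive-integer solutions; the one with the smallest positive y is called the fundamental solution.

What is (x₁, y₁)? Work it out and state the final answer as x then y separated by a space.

151 10

√228 = [15; 10,30, …], period ℓ=2 (even) → k=1
k=0  a_k=15  p_k/q_k = 15/1
k=1  a_k=10  p_k/q_k = 151/10
fundamental: x₁=151, y₁=10  (since 22801 − 228·100 = 1)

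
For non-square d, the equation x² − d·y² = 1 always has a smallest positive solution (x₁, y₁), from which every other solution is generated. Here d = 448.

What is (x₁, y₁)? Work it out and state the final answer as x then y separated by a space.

127 6

d=448: √d = [21; 6,42] (ℓ=2, even), read p_1/q_1
k=0  a_k=21  p_k/q_k = 21/1
k=1  a_k=6  p_k/q_k = 127/6
→ (127, 6).  Check: 127²=16129, 448·6²=16128, difference 1.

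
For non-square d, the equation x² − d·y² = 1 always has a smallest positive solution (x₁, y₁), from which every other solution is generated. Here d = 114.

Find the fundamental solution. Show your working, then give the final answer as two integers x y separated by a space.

1025 96

√114 = [10; 1,2,10,2,1,20, …], period ℓ=6 (even) → k=5
step 0: (10, 1)  from 10·(1,0) + (0,1)
step 1: (11, 1)  from 1·(10,1) + (1,0)
step 2: (32, 3)  from 2·(11,1) + (10,1)
…
step 4: (694, 65)  from 2·(331,31) + (32,3)
step 5: (1025, 96)  from 1·(694,65) + (331,31)
→ (1025, 96).  Check: 1025²=1050625, 114·96²=1050624, difference 1.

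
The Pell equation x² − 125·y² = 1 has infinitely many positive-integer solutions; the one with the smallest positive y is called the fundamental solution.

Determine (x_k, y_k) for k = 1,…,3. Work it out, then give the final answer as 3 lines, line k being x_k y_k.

[11; 5,1,1,5,22] for √125; ℓ=5 ⇒ convergent index 9
step 0: (11, 1)  from 11·(1,0) + (0,1)
step 1: (56, 5)  from 5·(11,1) + (1,0)
…
step 8: (167761, 15005)  from 1·(91444,8179) + (76317,6826)
step 9: (930249, 83204)  from 5·(167761,15005) + (91444,8179)
→ (930249, 83204).  Check: 930249²=865363202001, 125·83204²=865363202000, difference 1.
n=2: (930249,83204)∘(930249,83204) = (930249·930249+125·83204·83204, 930249·83204+83204·930249) = (1730726404001,154800875592)
n=3: (1730726404001,154800875592)∘(930249,83204) = (930249·1730726404001+125·83204·154800875592, 930249·154800875592+83204·1730726404001) = (3220013013190122249,288006719437081612)

930249 83204
1730726404001 154800875592
3220013013190122249 288006719437081612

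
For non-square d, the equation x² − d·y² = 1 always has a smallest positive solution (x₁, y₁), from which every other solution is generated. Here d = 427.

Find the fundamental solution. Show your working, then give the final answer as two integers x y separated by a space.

√427 → a₀=20, period (1,1,1,40); ℓ=4 even so k=3
k=0  a_k=20  p_k/q_k = 20/1
…
k=2  a_k=1  p_k/q_k = 41/2
k=3  a_k=1  p_k/q_k = 62/3
→ (62, 3).  Check: 62²=3844, 427·3²=3843, difference 1.

62 3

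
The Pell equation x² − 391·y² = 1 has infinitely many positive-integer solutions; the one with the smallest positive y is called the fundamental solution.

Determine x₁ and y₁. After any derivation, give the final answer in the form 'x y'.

[19; 1,3,2,2,1,…,3,1,38] for √391; ℓ=16 ⇒ convergent index 15
i=0: a=19 ⇒ p=19, q=1
…
i=2: a=3 ⇒ p=79, q=4
i=3: a=2 ⇒ p=178, q=9
…
i=6: a=1 ⇒ p=1048, q=53
i=7: a=2 ⇒ p=2709, q=137
i=8: a=19 ⇒ p=52519, q=2656
i=9: a=2 ⇒ p=107747, q=5449
i=10: a=1 ⇒ p=160266, q=8105
i=11: a=1 ⇒ p=268013, q=13554
i=12: a=2 ⇒ p=696292, q=35213
i=13: a=2 ⇒ p=1660597, q=83980
i=14: a=3 ⇒ p=5678083, q=287153
i=15: a=1 ⇒ p=7338680, q=371133
(x₁, y₁) = (7338680, 371133);  7338680² − 391·371133² = 1 ✓

7338680 371133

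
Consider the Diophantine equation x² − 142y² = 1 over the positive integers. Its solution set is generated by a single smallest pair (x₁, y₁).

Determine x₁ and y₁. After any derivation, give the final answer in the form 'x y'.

143 12

[11; 1,10,1,22] for √142; ℓ=4 ⇒ convergent index 3
step 0: (11, 1)  from 11·(1,0) + (0,1)
step 1: (12, 1)  from 1·(11,1) + (1,0)
step 2: (131, 11)  from 10·(12,1) + (11,1)
step 3: (143, 12)  from 1·(131,11) + (12,1)
fundamental: x₁=143, y₁=12  (since 20449 − 142·144 = 1)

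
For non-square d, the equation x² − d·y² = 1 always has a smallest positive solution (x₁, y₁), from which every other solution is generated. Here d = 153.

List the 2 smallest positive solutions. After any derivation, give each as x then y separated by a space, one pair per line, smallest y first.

2177 176
9478657 766304

√153 = [12; 2,1,2,2,2,1,2,24, …], period ℓ=8 (even) → k=7
k=0  a_k=12  p_k/q_k = 12/1
k=1  a_k=2  p_k/q_k = 25/2
k=2  a_k=1  p_k/q_k = 37/3
k=3  a_k=2  p_k/q_k = 99/8
…
k=5  a_k=2  p_k/q_k = 569/46
k=6  a_k=1  p_k/q_k = 804/65
k=7  a_k=2  p_k/q_k = 2177/176
fundamental: x₁=2177, y₁=176  (since 4739329 − 153·30976 = 1)
n=2: (2177,176)∘(2177,176) = (2177·2177+153·176·176, 2177·176+176·2177) = (9478657,766304)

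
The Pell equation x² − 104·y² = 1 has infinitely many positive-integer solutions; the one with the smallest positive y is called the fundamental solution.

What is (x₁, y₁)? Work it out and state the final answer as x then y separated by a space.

√104 = [10; 5,20, …], period ℓ=2 (even) → k=1
a_0=10:  p_0=10·1+0=10,  q_0=10·0+1=1
a_1=5:  p_1=5·10+1=51,  q_1=5·1+0=5
→ (51, 5).  Check: 51²=2601, 104·5²=2600, difference 1.

51 5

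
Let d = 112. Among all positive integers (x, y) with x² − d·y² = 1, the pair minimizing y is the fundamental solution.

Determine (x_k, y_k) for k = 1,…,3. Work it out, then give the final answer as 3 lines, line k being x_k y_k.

√112 → a₀=10, period (1,1,2,1,1,20); ℓ=6 even so k=5
i=0: a=10 ⇒ p=10, q=1
i=1: a=1 ⇒ p=11, q=1
…
i=3: a=2 ⇒ p=53, q=5
i=4: a=1 ⇒ p=74, q=7
i=5: a=1 ⇒ p=127, q=12
fundamental: x₁=127, y₁=12  (since 16129 − 112·144 = 1)
n=2: (127,12)∘(127,12) = (127·127+112·12·12, 127·12+12·127) = (32257,3048)
n=3: (32257,3048)∘(127,12) = (127·32257+112·12·3048, 127·3048+12·32257) = (8193151,774180)

127 12
32257 3048
8193151 774180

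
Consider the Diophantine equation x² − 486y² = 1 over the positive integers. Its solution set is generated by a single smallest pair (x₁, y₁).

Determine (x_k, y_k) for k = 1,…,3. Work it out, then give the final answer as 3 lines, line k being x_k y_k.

485 22
470449 21340
456335045 20699778

d=486: √d = [22; 22,44] (ℓ=2, even), read p_1/q_1
a_0=22:  p_0=22·1+0=22,  q_0=22·0+1=1
a_1=22:  p_1=22·22+1=485,  q_1=22·1+0=22
fundamental: x₁=485, y₁=22  (since 235225 − 486·484 = 1)
k=2:  x_2 = 485·485+486·22·22 = 470449,  y_2 = 485·22+22·485 = 21340
k=3:  x_3 = 485·470449+486·22·21340 = 456335045,  y_3 = 485·21340+22·470449 = 20699778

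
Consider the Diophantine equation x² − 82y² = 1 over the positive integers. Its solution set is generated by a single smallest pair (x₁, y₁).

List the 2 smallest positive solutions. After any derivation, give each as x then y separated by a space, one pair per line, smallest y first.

√82 → a₀=9, period (18); ℓ=1 odd so k=1
i=0: a=9 ⇒ p=9, q=1
i=1: a=18 ⇒ p=163, q=18
fundamental: x₁=163, y₁=18  (since 26569 − 82·324 = 1)
(x_2, y_2) = (163·163 + 82·18·18, 163·18 + 18·163) = (53137, 5868)

163 18
53137 5868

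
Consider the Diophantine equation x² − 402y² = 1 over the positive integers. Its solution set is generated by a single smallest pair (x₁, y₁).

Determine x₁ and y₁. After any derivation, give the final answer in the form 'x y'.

[20; 20,40] for √402; ℓ=2 ⇒ convergent index 1
k=0  a_k=20  p_k/q_k = 20/1
k=1  a_k=20  p_k/q_k = 401/20
fundamental: x₁=401, y₁=20  (since 160801 − 402·400 = 1)

401 20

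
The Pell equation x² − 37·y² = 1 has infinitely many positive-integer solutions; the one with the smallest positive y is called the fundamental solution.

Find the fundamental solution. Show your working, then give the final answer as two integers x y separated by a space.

√37 = [6; 12, …], period ℓ=1 (odd) → k=1
a_0=6:  p_0=6·1+0=6,  q_0=6·0+1=1
a_1=12:  p_1=12·6+1=73,  q_1=12·1+0=12
fundamental: x₁=73, y₁=12  (since 5329 − 37·144 = 1)

73 12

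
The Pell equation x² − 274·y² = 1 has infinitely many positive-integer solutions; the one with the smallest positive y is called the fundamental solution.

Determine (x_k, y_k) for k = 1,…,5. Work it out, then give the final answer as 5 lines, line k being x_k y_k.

d=274: √d = [16; 1,1,4,4,1,1,32] (ℓ=7, odd), read p_13/q_13
step 0: (16, 1)  from 16·(1,0) + (0,1)
…
step 3: (149, 9)  from 4·(33,2) + (17,1)
step 4: (629, 38)  from 4·(149,9) + (33,2)
…
step 6: (1407, 85)  from 1·(778,47) + (629,38)
…
step 8: (47209, 2852)  from 1·(45802,2767) + (1407,85)
…
step 10: (419253, 25328)  from 4·(93011,5619) + (47209,2852)
…
step 12: (2189276, 132259)  from 1·(1770023,106931) + (419253,25328)
step 13: (3959299, 239190)  from 1·(2189276,132259) + (1770023,106931)
(x₁, y₁) = (3959299, 239190);  3959299² − 274·239190² = 1 ✓
n=2: (3959299,239190)∘(3959299,239190) = (3959299·3959299+274·239190·239190, 3959299·239190+239190·3959299) = (31352097142801,1894049455620)
n=3: (31352097142801,1894049455620)∘(3959299,239190) = (3959299·31352097142801+274·239190·1894049455620, 3959299·1894049455620+239190·31352097142801) = (248264653730785753699,14998216231173381570)
n=4: (248264653730785753699,14998216231173381570)∘(3959299,239190) = (3959299·248264653730785753699+274·239190·14998216231173381570, 3959299·14998216231173381570+239190·248264653730785753699) = (1965907990503261255572251201,118764845051735182903983240)
n=5: (1965907990503261255572251201,118764845051735182903983240)∘(3959299,239190) = (3959299·1965907990503261255572251201+274·239190·118764845051735182903983240, 3959299·118764845051735182903983240+239190·1965907990503261255572251201) = (15567235081782895307198186429982499,940451064496965117656884702915950)

3959299 239190
31352097142801 1894049455620
248264653730785753699 14998216231173381570
1965907990503261255572251201 118764845051735182903983240
15567235081782895307198186429982499 940451064496965117656884702915950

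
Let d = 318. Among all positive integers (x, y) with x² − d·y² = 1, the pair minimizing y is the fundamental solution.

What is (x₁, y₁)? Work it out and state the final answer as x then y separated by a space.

107 6

d=318: √d = [17; 1,4,1,34] (ℓ=4, even), read p_3/q_3
i=0: a=17 ⇒ p=17, q=1
…
i=2: a=4 ⇒ p=89, q=5
i=3: a=1 ⇒ p=107, q=6
→ (107, 6).  Check: 107²=11449, 318·6²=11448, difference 1.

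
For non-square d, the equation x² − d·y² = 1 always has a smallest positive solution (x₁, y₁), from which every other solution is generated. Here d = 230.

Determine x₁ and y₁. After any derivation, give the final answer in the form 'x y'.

√230 → a₀=15, period (6,30); ℓ=2 even so k=1
i=0: a=15 ⇒ p=15, q=1
i=1: a=6 ⇒ p=91, q=6
(x₁, y₁) = (91, 6);  91² − 230·6² = 1 ✓

91 6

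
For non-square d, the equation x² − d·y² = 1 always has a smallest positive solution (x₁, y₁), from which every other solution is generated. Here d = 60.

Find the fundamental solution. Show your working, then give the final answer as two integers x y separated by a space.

√60 → a₀=7, period (1,2,1,14); ℓ=4 even so k=3
i=0: a=7 ⇒ p=7, q=1
i=1: a=1 ⇒ p=8, q=1
i=2: a=2 ⇒ p=23, q=3
i=3: a=1 ⇒ p=31, q=4
fundamental: x₁=31, y₁=4  (since 961 − 60·16 = 1)

31 4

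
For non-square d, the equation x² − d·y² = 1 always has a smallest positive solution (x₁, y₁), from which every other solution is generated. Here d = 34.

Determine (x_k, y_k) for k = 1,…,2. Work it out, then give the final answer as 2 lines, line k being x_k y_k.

d=34: √d = [5; 1,4,1,10] (ℓ=4, even), read p_3/q_3
a_0=5:  p_0=5·1+0=5,  q_0=5·0+1=1
a_1=1:  p_1=1·5+1=6,  q_1=1·1+0=1
a_2=4:  p_2=4·6+5=29,  q_2=4·1+1=5
a_3=1:  p_3=1·29+6=35,  q_3=1·5+1=6
fundamental: x₁=35, y₁=6  (since 1225 − 34·36 = 1)
(x_2, y_2) = (35·35 + 34·6·6, 35·6 + 6·35) = (2449, 420)

35 6
2449 420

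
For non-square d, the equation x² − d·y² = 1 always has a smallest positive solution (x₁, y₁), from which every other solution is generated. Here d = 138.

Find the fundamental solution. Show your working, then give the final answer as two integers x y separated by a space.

√138 → a₀=11, period (1,2,1,22); ℓ=4 even so k=3
i=0: a=11 ⇒ p=11, q=1
…
i=2: a=2 ⇒ p=35, q=3
i=3: a=1 ⇒ p=47, q=4
→ (47, 4).  Check: 47²=2209, 138·4²=2208, difference 1.

47 4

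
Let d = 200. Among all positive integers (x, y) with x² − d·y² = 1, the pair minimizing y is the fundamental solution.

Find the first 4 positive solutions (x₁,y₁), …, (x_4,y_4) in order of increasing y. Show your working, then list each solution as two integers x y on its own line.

d=200: √d = [14; 7,28] (ℓ=2, even), read p_1/q_1
k=0  a_k=14  p_k/q_k = 14/1
k=1  a_k=7  p_k/q_k = 99/7
→ (99, 7).  Check: 99²=9801, 200·7²=9800, difference 1.
(99+7√200)^2 = 19601 + 1386√200
(99+7√200)^3 = 3880899 + 274421√200
(99+7√200)^4 = 768398401 + 54333972√200

99 7
19601 1386
3880899 274421
768398401 54333972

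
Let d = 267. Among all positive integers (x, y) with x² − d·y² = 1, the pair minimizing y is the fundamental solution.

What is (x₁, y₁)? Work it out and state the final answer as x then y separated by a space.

2402 147

√267 = [16; 2,1,15,1,2,32, …], period ℓ=6 (even) → k=5
step 0: (16, 1)  from 16·(1,0) + (0,1)
step 1: (33, 2)  from 2·(16,1) + (1,0)
step 2: (49, 3)  from 1·(33,2) + (16,1)
step 3: (768, 47)  from 15·(49,3) + (33,2)
step 4: (817, 50)  from 1·(768,47) + (49,3)
step 5: (2402, 147)  from 2·(817,50) + (768,47)
→ (2402, 147).  Check: 2402²=5769604, 267·147²=5769603, difference 1.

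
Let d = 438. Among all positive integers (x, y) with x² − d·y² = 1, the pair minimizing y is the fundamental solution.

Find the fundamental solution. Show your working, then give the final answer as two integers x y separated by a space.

293 14

[20; 1,12,1,40] for √438; ℓ=4 ⇒ convergent index 3
i=0: a=20 ⇒ p=20, q=1
i=1: a=1 ⇒ p=21, q=1
i=2: a=12 ⇒ p=272, q=13
i=3: a=1 ⇒ p=293, q=14
→ (293, 14).  Check: 293²=85849, 438·14²=85848, difference 1.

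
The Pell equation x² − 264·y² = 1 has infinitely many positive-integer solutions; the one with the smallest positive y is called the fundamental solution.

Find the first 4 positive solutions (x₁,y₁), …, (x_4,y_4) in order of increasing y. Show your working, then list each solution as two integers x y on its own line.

√264 → a₀=16, period (4,32); ℓ=2 even so k=1
a_0=16:  p_0=16·1+0=16,  q_0=16·0+1=1
a_1=4:  p_1=4·16+1=65,  q_1=4·1+0=4
(x₁, y₁) = (65, 4);  65² − 264·4² = 1 ✓
k=2:  x_2 = 65·65+264·4·4 = 8449,  y_2 = 65·4+4·65 = 520
k=3:  x_3 = 65·8449+264·4·520 = 1098305,  y_3 = 65·520+4·8449 = 67596
k=4:  x_4 = 65·1098305+264·4·67596 = 142771201,  y_4 = 65·67596+4·1098305 = 8786960

65 4
8449 520
1098305 67596
142771201 8786960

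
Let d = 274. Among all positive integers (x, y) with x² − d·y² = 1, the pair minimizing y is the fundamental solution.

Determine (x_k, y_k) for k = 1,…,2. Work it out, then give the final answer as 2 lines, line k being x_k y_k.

[16; 1,1,4,4,1,1,32] for √274; ℓ=7 ⇒ convergent index 13
a_0=16:  p_0=16·1+0=16,  q_0=16·0+1=1
…
a_7=32:  p_7=32·1407+778=45802,  q_7=32·85+47=2767
…
a_11=4:  p_11=4·419253+93011=1770023,  q_11=4·25328+5619=106931
a_12=1:  p_12=1·1770023+419253=2189276,  q_12=1·106931+25328=132259
a_13=1:  p_13=1·2189276+1770023=3959299,  q_13=1·132259+106931=239190
fundamental: x₁=3959299, y₁=239190  (since 15676048571401 − 274·57211856100 = 1)
n=2: (3959299,239190)∘(3959299,239190) = (3959299·3959299+274·239190·239190, 3959299·239190+239190·3959299) = (31352097142801,1894049455620)

3959299 239190
31352097142801 1894049455620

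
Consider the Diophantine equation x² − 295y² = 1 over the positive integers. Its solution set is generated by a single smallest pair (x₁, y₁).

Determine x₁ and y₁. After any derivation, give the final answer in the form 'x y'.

[17; 5,1,2,3,2,6,2,3,2,1,5,34] for √295; ℓ=12 ⇒ convergent index 11
step 0: (17, 1)  from 17·(1,0) + (0,1)
step 1: (86, 5)  from 5·(17,1) + (1,0)
step 2: (103, 6)  from 1·(86,5) + (17,1)
step 3: (292, 17)  from 2·(103,6) + (86,5)
…
step 6: (14479, 843)  from 6·(2250,131) + (979,57)
step 7: (31208, 1817)  from 2·(14479,843) + (2250,131)
step 8: (108103, 6294)  from 3·(31208,1817) + (14479,843)
step 9: (247414, 14405)  from 2·(108103,6294) + (31208,1817)
step 10: (355517, 20699)  from 1·(247414,14405) + (108103,6294)
step 11: (2024999, 117900)  from 5·(355517,20699) + (247414,14405)
fundamental: x₁=2024999, y₁=117900  (since 4100620950001 − 295·13900410000 = 1)

2024999 117900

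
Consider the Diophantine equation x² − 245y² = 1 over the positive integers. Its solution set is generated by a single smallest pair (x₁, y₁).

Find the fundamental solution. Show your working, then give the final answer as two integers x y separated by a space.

[15; 1,1,1,7,6,7,1,1,1,30] for √245; ℓ=10 ⇒ convergent index 9
a_0=15:  p_0=15·1+0=15,  q_0=15·0+1=1
a_1=1:  p_1=1·15+1=16,  q_1=1·1+0=1
a_2=1:  p_2=1·16+15=31,  q_2=1·1+1=2
a_3=1:  p_3=1·31+16=47,  q_3=1·2+1=3
a_4=7:  p_4=7·47+31=360,  q_4=7·3+2=23
a_5=6:  p_5=6·360+47=2207,  q_5=6·23+3=141
…
a_7=1:  p_7=1·15809+2207=18016,  q_7=1·1010+141=1151
a_8=1:  p_8=1·18016+15809=33825,  q_8=1·1151+1010=2161
a_9=1:  p_9=1·33825+18016=51841,  q_9=1·2161+1151=3312
(x₁, y₁) = (51841, 3312);  51841² − 245·3312² = 1 ✓

51841 3312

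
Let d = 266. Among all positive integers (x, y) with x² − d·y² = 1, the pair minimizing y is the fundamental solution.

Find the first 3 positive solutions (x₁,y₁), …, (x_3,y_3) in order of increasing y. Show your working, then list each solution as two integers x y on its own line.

√266 = [16; 3,4,3,32, …], period ℓ=4 (even) → k=3
a_0=16:  p_0=16·1+0=16,  q_0=16·0+1=1
a_1=3:  p_1=3·16+1=49,  q_1=3·1+0=3
a_2=4:  p_2=4·49+16=212,  q_2=4·3+1=13
a_3=3:  p_3=3·212+49=685,  q_3=3·13+3=42
fundamental: x₁=685, y₁=42  (since 469225 − 266·1764 = 1)
n=2: (685,42)∘(685,42) = (685·685+266·42·42, 685·42+42·685) = (938449,57540)
n=3: (938449,57540)∘(685,42) = (685·938449+266·42·57540, 685·57540+42·938449) = (1285674445,78829758)

685 42
938449 57540
1285674445 78829758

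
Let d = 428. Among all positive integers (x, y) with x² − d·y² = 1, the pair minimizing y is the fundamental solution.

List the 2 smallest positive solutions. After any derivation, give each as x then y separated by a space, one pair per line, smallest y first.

d=428: √d = [20; 1,2,4,1,5,10,5,1,4,2,1,40] (ℓ=12, even), read p_11/q_11
step 0: (20, 1)  from 20·(1,0) + (0,1)
…
step 5: (1924, 93)  from 5·(331,16) + (269,13)
…
step 7: (99779, 4823)  from 5·(19571,946) + (1924,93)
…
step 10: (1273708, 61567)  from 2·(577179,27899) + (119350,5769)
step 11: (1850887, 89466)  from 1·(1273708,61567) + (577179,27899)
→ (1850887, 89466).  Check: 1850887²=3425782686769, 428·89466²=3425782686768, difference 1.
(1850887+89466√428)^2 = 6851565373537 + 331182912684√428

1850887 89466
6851565373537 331182912684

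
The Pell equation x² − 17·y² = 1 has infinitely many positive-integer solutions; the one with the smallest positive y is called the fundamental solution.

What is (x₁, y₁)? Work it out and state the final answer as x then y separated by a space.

33 8

[4; 8] for √17; ℓ=1 ⇒ convergent index 1
step 0: (4, 1)  from 4·(1,0) + (0,1)
step 1: (33, 8)  from 8·(4,1) + (1,0)
fundamental: x₁=33, y₁=8  (since 1089 − 17·64 = 1)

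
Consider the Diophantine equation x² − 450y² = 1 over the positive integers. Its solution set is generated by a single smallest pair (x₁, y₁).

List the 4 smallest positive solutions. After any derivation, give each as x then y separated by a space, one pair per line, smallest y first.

19601 924
768398401 36222648
30122754096401 1420000245972
1180872205318713601 55666849606371696

√450 → a₀=21, period (4,1,2,4,2,1,4,42); ℓ=8 even so k=7
step 0: (21, 1)  from 21·(1,0) + (0,1)
step 1: (85, 4)  from 4·(21,1) + (1,0)
…
step 3: (297, 14)  from 2·(106,5) + (85,4)
step 4: (1294, 61)  from 4·(297,14) + (106,5)
…
step 6: (4179, 197)  from 1·(2885,136) + (1294,61)
step 7: (19601, 924)  from 4·(4179,197) + (2885,136)
fundamental: x₁=19601, y₁=924  (since 384199201 − 450·853776 = 1)
n=2: (19601,924)∘(19601,924) = (19601·19601+450·924·924, 19601·924+924·19601) = (768398401,36222648)
n=3: (768398401,36222648)∘(19601,924) = (19601·768398401+450·924·36222648, 19601·36222648+924·768398401) = (30122754096401,1420000245972)
n=4: (30122754096401,1420000245972)∘(19601,924) = (19601·30122754096401+450·924·1420000245972, 19601·1420000245972+924·30122754096401) = (1180872205318713601,55666849606371696)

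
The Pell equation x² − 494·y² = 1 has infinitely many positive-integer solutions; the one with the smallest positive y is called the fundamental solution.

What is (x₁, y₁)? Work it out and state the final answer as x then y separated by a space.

73035 3286

√494 = [22; 4,2,2,1,2,1,2,2,4,44, …], period ℓ=10 (even) → k=9
i=0: a=22 ⇒ p=22, q=1
i=1: a=4 ⇒ p=89, q=4
i=2: a=2 ⇒ p=200, q=9
i=3: a=2 ⇒ p=489, q=22
…
i=5: a=2 ⇒ p=1867, q=84
i=6: a=1 ⇒ p=2556, q=115
…
i=8: a=2 ⇒ p=16514, q=743
i=9: a=4 ⇒ p=73035, q=3286
fundamental: x₁=73035, y₁=3286  (since 5334111225 − 494·10797796 = 1)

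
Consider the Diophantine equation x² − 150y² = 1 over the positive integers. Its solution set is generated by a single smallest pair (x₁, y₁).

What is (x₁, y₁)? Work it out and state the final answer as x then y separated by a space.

[12; 4,24] for √150; ℓ=2 ⇒ convergent index 1
a_0=12:  p_0=12·1+0=12,  q_0=12·0+1=1
a_1=4:  p_1=4·12+1=49,  q_1=4·1+0=4
fundamental: x₁=49, y₁=4  (since 2401 − 150·16 = 1)

49 4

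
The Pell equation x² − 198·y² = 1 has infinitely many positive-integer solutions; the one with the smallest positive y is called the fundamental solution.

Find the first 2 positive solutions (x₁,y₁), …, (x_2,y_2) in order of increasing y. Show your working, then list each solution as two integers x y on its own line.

197 14
77617 5516

√198 = [14; 14,28, …], period ℓ=2 (even) → k=1
k=0  a_k=14  p_k/q_k = 14/1
k=1  a_k=14  p_k/q_k = 197/14
→ (197, 14).  Check: 197²=38809, 198·14²=38808, difference 1.
(x_2, y_2) = (197·197 + 198·14·14, 197·14 + 14·197) = (77617, 5516)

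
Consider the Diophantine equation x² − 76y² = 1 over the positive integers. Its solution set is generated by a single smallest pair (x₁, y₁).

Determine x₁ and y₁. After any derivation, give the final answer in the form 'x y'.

[8; 1,2,1,1,5,4,5,1,1,2,1,16] for √76; ℓ=12 ⇒ convergent index 11
i=0: a=8 ⇒ p=8, q=1
…
i=3: a=1 ⇒ p=35, q=4
…
i=7: a=5 ⇒ p=7445, q=854
i=8: a=1 ⇒ p=8866, q=1017
i=9: a=1 ⇒ p=16311, q=1871
i=10: a=2 ⇒ p=41488, q=4759
i=11: a=1 ⇒ p=57799, q=6630
(x₁, y₁) = (57799, 6630);  57799² − 76·6630² = 1 ✓

57799 6630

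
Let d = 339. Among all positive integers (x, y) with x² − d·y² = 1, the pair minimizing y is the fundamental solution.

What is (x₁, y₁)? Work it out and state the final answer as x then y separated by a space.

d=339: √d = [18; 2,2,2,1,17,1,2,2,2,36] (ℓ=10, even), read p_9/q_9
k=0  a_k=18  p_k/q_k = 18/1
…
k=2  a_k=2  p_k/q_k = 92/5
k=3  a_k=2  p_k/q_k = 221/12
…
k=5  a_k=17  p_k/q_k = 5542/301
k=6  a_k=1  p_k/q_k = 5855/318
…
k=8  a_k=2  p_k/q_k = 40359/2192
k=9  a_k=2  p_k/q_k = 97970/5321
fundamental: x₁=97970, y₁=5321  (since 9598120900 − 339·28313041 = 1)

97970 5321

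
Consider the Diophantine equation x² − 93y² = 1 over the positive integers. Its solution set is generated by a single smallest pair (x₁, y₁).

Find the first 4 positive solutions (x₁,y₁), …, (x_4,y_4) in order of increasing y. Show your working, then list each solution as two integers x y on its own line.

12151 1260
295293601 30620520
7176225079351 744139875780
174396621583094401 18084087230585040

√93 = [9; 1,1,1,4,6,4,1,1,1,18, …], period ℓ=10 (even) → k=9
step 0: (9, 1)  from 9·(1,0) + (0,1)
…
step 2: (19, 2)  from 1·(10,1) + (9,1)
step 3: (29, 3)  from 1·(19,2) + (10,1)
step 4: (135, 14)  from 4·(29,3) + (19,2)
…
step 8: (7821, 811)  from 1·(4330,449) + (3491,362)
step 9: (12151, 1260)  from 1·(7821,811) + (4330,449)
fundamental: x₁=12151, y₁=1260  (since 147646801 − 93·1587600 = 1)
n=2: (12151,1260)∘(12151,1260) = (12151·12151+93·1260·1260, 12151·1260+1260·12151) = (295293601,30620520)
n=3: (295293601,30620520)∘(12151,1260) = (12151·295293601+93·1260·30620520, 12151·30620520+1260·295293601) = (7176225079351,744139875780)
n=4: (7176225079351,744139875780)∘(12151,1260) = (12151·7176225079351+93·1260·744139875780, 12151·744139875780+1260·7176225079351) = (174396621583094401,18084087230585040)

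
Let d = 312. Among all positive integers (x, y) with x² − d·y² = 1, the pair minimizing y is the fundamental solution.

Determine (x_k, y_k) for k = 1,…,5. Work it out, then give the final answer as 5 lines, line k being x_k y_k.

53 3
5617 318
595349 33705
63101377 3572412
6688150613 378641967

[17; 1,1,1,34] for √312; ℓ=4 ⇒ convergent index 3
a_0=17:  p_0=17·1+0=17,  q_0=17·0+1=1
…
a_2=1:  p_2=1·18+17=35,  q_2=1·1+1=2
a_3=1:  p_3=1·35+18=53,  q_3=1·2+1=3
→ (53, 3).  Check: 53²=2809, 312·3²=2808, difference 1.
k=2:  x_2 = 53·53+312·3·3 = 5617,  y_2 = 53·3+3·53 = 318
k=3:  x_3 = 53·5617+312·3·318 = 595349,  y_3 = 53·318+3·5617 = 33705
k=4:  x_4 = 53·595349+312·3·33705 = 63101377,  y_4 = 53·33705+3·595349 = 3572412
k=5:  x_5 = 53·63101377+312·3·3572412 = 6688150613,  y_5 = 53·3572412+3·63101377 = 378641967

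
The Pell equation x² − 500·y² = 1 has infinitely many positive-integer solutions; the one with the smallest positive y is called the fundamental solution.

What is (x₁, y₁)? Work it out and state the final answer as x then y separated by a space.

√500 = [22; 2,1,3,2,1,…,1,2,44, …], period ℓ=14 (even) → k=13
k=0  a_k=22  p_k/q_k = 22/1
…
k=2  a_k=1  p_k/q_k = 67/3
k=3  a_k=3  p_k/q_k = 246/11
k=4  a_k=2  p_k/q_k = 559/25
k=5  a_k=1  p_k/q_k = 805/36
k=6  a_k=1  p_k/q_k = 1364/61
k=7  a_k=10  p_k/q_k = 14445/646
k=8  a_k=1  p_k/q_k = 15809/707
…
k=10  a_k=2  p_k/q_k = 76317/3413
…
k=12  a_k=1  p_k/q_k = 335522/15005
k=13  a_k=2  p_k/q_k = 930249/41602
fundamental: x₁=930249, y₁=41602  (since 865363202001 − 500·1730726404 = 1)

930249 41602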